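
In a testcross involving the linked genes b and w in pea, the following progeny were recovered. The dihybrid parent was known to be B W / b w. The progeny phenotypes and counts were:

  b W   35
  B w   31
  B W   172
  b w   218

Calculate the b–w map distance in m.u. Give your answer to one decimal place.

The recombinant classes are B w and b W: 31 + 35 = 66.
Recombination frequency = 66/456 = 0.1447 ≈ 14.5%, i.e. 14.5 m.u.

14.5 m.u.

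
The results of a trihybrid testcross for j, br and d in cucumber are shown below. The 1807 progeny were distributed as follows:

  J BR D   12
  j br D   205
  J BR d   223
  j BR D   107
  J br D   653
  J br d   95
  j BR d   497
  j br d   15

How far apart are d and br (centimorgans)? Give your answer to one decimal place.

The two most frequent reciprocal classes, J br D and j BR d, are the parental types, so the F1 was J br D / j BR d.
The two rarest classes, J BR D and j br d, are the double crossovers. Comparing them with the parentals, only the br allele has switched, so br is the middle locus and the order is j – br – d.
Crossovers in the br–d interval produce the single-crossover classes J br d and j BR D (95 + 107 = 202) plus the double crossovers (27).
RF(br–d) = (202 + 27) / 1807 = 229/1807 = 0.1267 → 12.7 centimorgans.

12.7 centimorgans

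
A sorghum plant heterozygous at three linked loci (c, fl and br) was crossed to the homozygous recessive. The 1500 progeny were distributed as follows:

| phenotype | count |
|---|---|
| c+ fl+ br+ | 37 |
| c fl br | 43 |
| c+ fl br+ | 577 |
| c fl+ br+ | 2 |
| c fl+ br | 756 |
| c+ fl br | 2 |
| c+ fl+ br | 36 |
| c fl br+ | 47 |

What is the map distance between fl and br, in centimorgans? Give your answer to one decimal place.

5.6 centimorgans

The two most frequent reciprocal classes, c+ fl br+ and c fl+ br, are the parental types, so the F1 was c+ fl br+ / c fl+ br.
The two rarest classes, c+ fl br and c fl+ br+, are the double crossovers. Comparing them with the parentals, only the br allele has switched, so br is the middle locus and the order is c – br – fl.
Crossovers in the br–fl interval produce the single-crossover classes c+ fl+ br+ and c fl br (37 + 43 = 80) plus the double crossovers (4).
RF(br–fl) = (80 + 4) / 1500 = 84/1500 = 0.0560 → 5.6 centimorgans.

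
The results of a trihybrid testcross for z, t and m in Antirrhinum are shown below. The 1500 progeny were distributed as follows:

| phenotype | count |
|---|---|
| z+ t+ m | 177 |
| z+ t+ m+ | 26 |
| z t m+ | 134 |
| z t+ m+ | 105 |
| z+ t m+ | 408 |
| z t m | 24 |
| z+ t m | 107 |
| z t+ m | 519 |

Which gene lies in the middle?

t

The two most frequent reciprocal classes, z t+ m and z+ t m+, are the parental types, so the F1 was z t+ m / z+ t m+.
The two rarest classes, z t m and z+ t+ m+, are the double crossovers. Comparing them with the parentals, only the t allele has switched, so t is the middle locus and the order is m – t – z.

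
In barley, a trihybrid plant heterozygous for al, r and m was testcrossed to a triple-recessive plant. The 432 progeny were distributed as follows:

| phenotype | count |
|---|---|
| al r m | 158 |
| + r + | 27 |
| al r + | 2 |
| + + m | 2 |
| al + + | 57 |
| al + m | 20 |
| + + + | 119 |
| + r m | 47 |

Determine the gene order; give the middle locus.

The two most frequent reciprocal classes, + + + and al r m, are the parental types, so the F1 was + + + / al r m.
The two rarest classes, + + m and al r +, are the double crossovers. Comparing them with the parentals, only the m allele has switched, so m is the middle locus and the order is r – m – al.

m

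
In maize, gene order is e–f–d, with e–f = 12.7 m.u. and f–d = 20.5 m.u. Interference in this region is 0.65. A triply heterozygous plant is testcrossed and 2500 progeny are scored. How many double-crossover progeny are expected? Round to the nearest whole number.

23

Map distances give recombination frequencies of 0.127 and 0.205 for the two intervals.
With interference 0.65 (so coincidence = 0.35), expected double-crossover frequency = 0.127 × 0.205 × 0.35 = 0.00911.
Expected number = 0.00911 × 2500 = 22.78 ≈ 23.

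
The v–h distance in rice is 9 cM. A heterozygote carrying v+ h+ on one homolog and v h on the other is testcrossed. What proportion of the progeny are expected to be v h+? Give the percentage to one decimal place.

A map distance of 9 cM corresponds to a recombination frequency of 0.090.
The F1 is v+ h+ / v h, so v h+ is a recombinant gamete class with expected frequency r/2 = 0.090/2 = 0.0450.
That is 0.0450 = 4.5% of the progeny.

4.5%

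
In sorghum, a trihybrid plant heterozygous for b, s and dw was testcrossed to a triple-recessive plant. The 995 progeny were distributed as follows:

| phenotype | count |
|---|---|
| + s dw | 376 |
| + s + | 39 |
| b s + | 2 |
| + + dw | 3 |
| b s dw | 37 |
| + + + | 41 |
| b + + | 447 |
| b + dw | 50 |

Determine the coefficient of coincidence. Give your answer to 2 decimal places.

The two most frequent reciprocal classes, b + + and + s dw, are the parental types, so the F1 was b + + / + s dw.
The two rarest classes, b s + and + + dw, are the double crossovers. Comparing them with the parentals, only the s allele has switched, so s is the middle locus and the order is b – s – dw.
b–s: (78 + 5)/995 = 0.0834; s–dw: (89 + 5)/995 = 0.0945.
Expected DCO frequency = 0.0834 × 0.0945 ≈ 0.00788; observed = 5/995 ≈ 0.00503.
Coefficient of coincidence = 0.00503/0.00788 ≈ 0.64.

0.64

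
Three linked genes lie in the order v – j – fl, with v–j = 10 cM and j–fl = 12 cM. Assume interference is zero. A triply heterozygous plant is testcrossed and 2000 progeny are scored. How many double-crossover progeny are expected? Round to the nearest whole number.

Map distances give recombination frequencies of 0.100 and 0.120 for the two intervals.
With no interference, expected double-crossover frequency = 0.100 × 0.120 = 0.01200.
Expected number = 0.01200 × 2000 = 24.00 ≈ 24.

24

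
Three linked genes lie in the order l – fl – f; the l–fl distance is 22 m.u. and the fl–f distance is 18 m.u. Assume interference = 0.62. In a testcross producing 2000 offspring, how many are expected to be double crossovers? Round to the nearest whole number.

Map distances give recombination frequencies of 0.220 and 0.180 for the two intervals.
With interference 0.62 (so coincidence = 0.38), expected double-crossover frequency = 0.220 × 0.180 × 0.38 = 0.01505.
Expected number = 0.01505 × 2000 = 30.10 ≈ 30.

30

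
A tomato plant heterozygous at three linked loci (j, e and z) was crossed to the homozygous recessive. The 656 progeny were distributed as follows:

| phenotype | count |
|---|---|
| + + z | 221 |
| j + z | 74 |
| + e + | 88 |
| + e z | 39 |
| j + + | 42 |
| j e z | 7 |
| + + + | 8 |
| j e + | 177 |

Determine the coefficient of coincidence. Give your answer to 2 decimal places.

0.58

The two most frequent reciprocal classes, j e + and + + z, are the parental types, so the F1 was j e + / + + z.
The two rarest classes, j e z and + + +, are the double crossovers. Comparing them with the parentals, only the z allele has switched, so z is the middle locus and the order is e – z – j.
e–z: (81 + 15)/656 = 0.1463; z–j: (162 + 15)/656 = 0.2698.
Expected DCO frequency = 0.1463 × 0.2698 ≈ 0.03947; observed = 15/656 ≈ 0.02287.
Coefficient of coincidence = 0.02287/0.03947 ≈ 0.58.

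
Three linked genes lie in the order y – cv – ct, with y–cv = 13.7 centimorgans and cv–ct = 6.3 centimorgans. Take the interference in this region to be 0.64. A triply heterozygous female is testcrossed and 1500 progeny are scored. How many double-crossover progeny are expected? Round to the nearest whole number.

5

Map distances give recombination frequencies of 0.137 and 0.063 for the two intervals.
With interference 0.64 (so coincidence = 0.36), expected double-crossover frequency = 0.137 × 0.063 × 0.36 = 0.00311.
Expected number = 0.00311 × 1500 = 4.66 ≈ 5.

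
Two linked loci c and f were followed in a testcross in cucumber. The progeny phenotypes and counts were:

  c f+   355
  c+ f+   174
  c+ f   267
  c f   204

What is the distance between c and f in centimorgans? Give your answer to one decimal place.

37.8 centimorgans

The two most frequent classes, c+ f (267) and c f+ (355), are the parental types, so the F1 was c+ f / c f+.
The recombinant classes are c+ f+ and c f: 174 + 204 = 378.
Recombination frequency = 378/1000 = 0.3780 ≈ 37.8%, i.e. 37.8 centimorgans.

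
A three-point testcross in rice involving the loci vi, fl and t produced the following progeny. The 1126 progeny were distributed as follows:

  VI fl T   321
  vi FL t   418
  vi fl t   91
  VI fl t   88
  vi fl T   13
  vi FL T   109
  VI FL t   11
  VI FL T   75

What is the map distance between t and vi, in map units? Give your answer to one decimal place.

The two most frequent reciprocal classes, vi FL t and VI fl T, are the parental types, so the F1 was vi FL t / VI fl T.
The two rarest classes, VI FL t and vi fl T, are the double crossovers. Comparing them with the parentals, only the vi allele has switched, so vi is the middle locus and the order is fl – vi – t.
Crossovers in the vi–t interval produce the single-crossover classes vi FL T and VI fl t (109 + 88 = 197) plus the double crossovers (24).
RF(vi–t) = (197 + 24) / 1126 = 221/1126 = 0.1963 → 19.6 map units.

19.6 map units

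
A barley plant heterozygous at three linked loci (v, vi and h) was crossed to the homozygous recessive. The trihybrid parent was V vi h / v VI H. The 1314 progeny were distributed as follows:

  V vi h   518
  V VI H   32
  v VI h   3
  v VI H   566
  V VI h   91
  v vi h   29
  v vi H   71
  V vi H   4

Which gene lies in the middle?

h

The two rarest classes, V vi H and v VI h, are the double crossovers. Comparing them with the parentals, only the h allele has switched, so h is the middle locus and the order is vi – h – v.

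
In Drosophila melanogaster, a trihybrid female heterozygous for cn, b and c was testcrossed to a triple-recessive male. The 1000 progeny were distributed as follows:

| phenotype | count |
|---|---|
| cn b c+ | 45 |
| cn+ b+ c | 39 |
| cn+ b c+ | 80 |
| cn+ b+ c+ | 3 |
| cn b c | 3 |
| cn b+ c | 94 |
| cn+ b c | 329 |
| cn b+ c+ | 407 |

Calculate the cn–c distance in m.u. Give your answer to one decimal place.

18.0 m.u.

The two most frequent reciprocal classes, cn b+ c+ and cn+ b c, are the parental types, so the F1 was cn b+ c+ / cn+ b c.
The two rarest classes, cn+ b+ c+ and cn b c, are the double crossovers. Comparing them with the parentals, only the cn allele has switched, so cn is the middle locus and the order is c – cn – b.
Crossovers in the c–cn interval produce the single-crossover classes cn b+ c and cn+ b c+ (94 + 80 = 174) plus the double crossovers (6).
RF(c–cn) = (174 + 6) / 1000 = 180/1000 = 0.1800 → 18.0 m.u.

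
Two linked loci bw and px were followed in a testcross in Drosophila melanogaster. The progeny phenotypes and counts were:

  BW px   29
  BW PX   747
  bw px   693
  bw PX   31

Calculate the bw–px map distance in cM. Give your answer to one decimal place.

The two most frequent classes, BW PX (747) and bw px (693), are the parental types, so the F1 was BW PX / bw px.
The recombinant classes are BW px and bw PX: 29 + 31 = 60.
Recombination frequency = 60/1500 = 0.0400 ≈ 4.0%, i.e. 4.0 cM.

4.0 cM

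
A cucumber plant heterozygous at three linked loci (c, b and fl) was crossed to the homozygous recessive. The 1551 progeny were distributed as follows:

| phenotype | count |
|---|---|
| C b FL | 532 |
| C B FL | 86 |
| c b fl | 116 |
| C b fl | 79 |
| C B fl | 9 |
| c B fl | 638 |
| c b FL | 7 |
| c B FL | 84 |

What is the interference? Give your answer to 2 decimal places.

The two most frequent reciprocal classes, C b FL and c B fl, are the parental types, so the F1 was C b FL / c B fl.
The two rarest classes, c b FL and C B fl, are the double crossovers. Comparing them with the parentals, only the c allele has switched, so c is the middle locus and the order is fl – c – b.
fl–c: (163 + 16)/1551 = 0.1154; c–b: (202 + 16)/1551 = 0.1406.
Expected DCO frequency = 0.1154 × 0.1406 ≈ 0.01623; observed = 16/1551 ≈ 0.01032.
Coefficient of coincidence = 0.01032/0.01623 ≈ 0.64; interference = 1 − 0.64 = 0.36.

0.36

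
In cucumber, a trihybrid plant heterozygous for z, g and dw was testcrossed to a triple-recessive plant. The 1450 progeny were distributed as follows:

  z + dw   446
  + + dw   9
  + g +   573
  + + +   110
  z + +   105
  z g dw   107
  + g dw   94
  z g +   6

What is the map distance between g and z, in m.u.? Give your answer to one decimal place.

The two most frequent reciprocal classes, + g + and z + dw, are the parental types, so the F1 was + g + / z + dw.
The two rarest classes, z g + and + + dw, are the double crossovers. Comparing them with the parentals, only the z allele has switched, so z is the middle locus and the order is dw – z – g.
Crossovers in the z–g interval produce the single-crossover classes + + + and z g dw (110 + 107 = 217) plus the double crossovers (15).
RF(z–g) = (217 + 15) / 1450 = 232/1450 = 0.1600 → 16.0 m.u.

16.0 m.u.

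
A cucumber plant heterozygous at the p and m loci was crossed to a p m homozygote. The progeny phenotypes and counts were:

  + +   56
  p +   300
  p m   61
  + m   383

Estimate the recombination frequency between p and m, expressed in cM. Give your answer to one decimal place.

The two most frequent classes, + m (383) and p + (300), are the parental types, so the F1 was + m / p +.
The recombinant classes are + + and p m: 56 + 61 = 117.
Recombination frequency = 117/800 = 0.1462 ≈ 14.6%, i.e. 14.6 cM.

14.6 cM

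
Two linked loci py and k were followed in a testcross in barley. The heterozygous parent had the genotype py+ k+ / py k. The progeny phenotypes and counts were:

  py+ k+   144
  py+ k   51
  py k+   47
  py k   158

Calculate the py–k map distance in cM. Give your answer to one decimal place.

24.5 cM

The recombinant classes are py+ k and py k+: 51 + 47 = 98.
Recombination frequency = 98/400 = 0.2450 ≈ 24.5%, i.e. 24.5 cM.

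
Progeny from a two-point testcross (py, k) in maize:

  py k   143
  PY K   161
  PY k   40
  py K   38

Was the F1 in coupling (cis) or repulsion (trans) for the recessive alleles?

cis

The two most frequent classes are PY K (161) and py k (143); these are the parental (non-recombinant) types.
So the F1 carried PY K on one chromosome and py k on the other — the recessive alleles are on the same chromosome (cis / coupling).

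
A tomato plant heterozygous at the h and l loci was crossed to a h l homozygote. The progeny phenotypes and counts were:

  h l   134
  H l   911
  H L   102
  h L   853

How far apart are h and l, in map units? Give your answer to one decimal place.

The two most frequent classes, H l (911) and h L (853), are the parental types, so the F1 was H l / h L.
The recombinant classes are H L and h l: 102 + 134 = 236.
Recombination frequency = 236/2000 = 0.1180 ≈ 11.8%, i.e. 11.8 map units.

11.8 map units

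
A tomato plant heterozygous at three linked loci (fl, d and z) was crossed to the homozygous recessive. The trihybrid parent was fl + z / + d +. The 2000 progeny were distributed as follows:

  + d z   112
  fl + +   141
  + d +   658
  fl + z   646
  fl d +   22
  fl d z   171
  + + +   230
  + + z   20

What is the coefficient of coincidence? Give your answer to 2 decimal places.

0.64

The two rarest classes, + + z and fl d +, are the double crossovers. Comparing them with the parentals, only the fl allele has switched, so fl is the middle locus and the order is z – fl – d.
z–fl: (253 + 42)/2000 = 0.1475; fl–d: (401 + 42)/2000 = 0.2215.
Expected DCO frequency = 0.1475 × 0.2215 ≈ 0.03267; observed = 42/2000 ≈ 0.02100.
Coefficient of coincidence = 0.02100/0.03267 ≈ 0.64.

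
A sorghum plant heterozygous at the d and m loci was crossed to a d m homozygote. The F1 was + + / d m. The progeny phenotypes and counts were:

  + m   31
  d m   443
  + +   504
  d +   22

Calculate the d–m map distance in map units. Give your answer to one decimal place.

The recombinant classes are + m and d +: 31 + 22 = 53.
Recombination frequency = 53/1000 = 0.0530 ≈ 5.3%, i.e. 5.3 map units.

5.3 map units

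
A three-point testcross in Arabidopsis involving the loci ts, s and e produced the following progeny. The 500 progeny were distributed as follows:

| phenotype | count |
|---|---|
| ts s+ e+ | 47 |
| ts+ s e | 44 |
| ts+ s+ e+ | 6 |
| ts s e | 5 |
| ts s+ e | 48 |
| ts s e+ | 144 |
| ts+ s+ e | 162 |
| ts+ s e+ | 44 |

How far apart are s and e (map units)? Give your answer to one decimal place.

20.4 map units

The two most frequent reciprocal classes, ts s e+ and ts+ s+ e, are the parental types, so the F1 was ts s e+ / ts+ s+ e.
The two rarest classes, ts s e and ts+ s+ e+, are the double crossovers. Comparing them with the parentals, only the e allele has switched, so e is the middle locus and the order is s – e – ts.
Crossovers in the s–e interval produce the single-crossover classes ts s+ e+ and ts+ s e (47 + 44 = 91) plus the double crossovers (11).
RF(s–e) = (91 + 11) / 500 = 102/500 = 0.2040 → 20.4 map units.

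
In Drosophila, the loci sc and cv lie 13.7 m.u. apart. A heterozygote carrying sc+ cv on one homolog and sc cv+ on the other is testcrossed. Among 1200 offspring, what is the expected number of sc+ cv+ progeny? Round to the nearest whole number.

A map distance of 13.7 m.u. corresponds to a recombination frequency of 0.137.
The F1 is sc+ cv / sc cv+, so sc+ cv+ is a recombinant gamete class with expected frequency r/2 = 0.137/2 = 0.0685.
Expected number = 0.0685 × 1200 = 82.20 ≈ 82.

82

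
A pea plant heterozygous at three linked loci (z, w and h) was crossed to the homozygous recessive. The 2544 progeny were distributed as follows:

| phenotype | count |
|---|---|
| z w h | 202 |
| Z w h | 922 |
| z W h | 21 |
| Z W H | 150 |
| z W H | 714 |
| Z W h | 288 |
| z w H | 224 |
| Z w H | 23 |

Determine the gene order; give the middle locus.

h

The two most frequent reciprocal classes, Z w h and z W H, are the parental types, so the F1 was Z w h / z W H.
The two rarest classes, Z w H and z W h, are the double crossovers. Comparing them with the parentals, only the h allele has switched, so h is the middle locus and the order is z – h – w.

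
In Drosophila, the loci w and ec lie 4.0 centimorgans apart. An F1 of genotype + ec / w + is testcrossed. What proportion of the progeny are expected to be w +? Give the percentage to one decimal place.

48.0%

A map distance of 4.0 centimorgans corresponds to a recombination frequency of 0.040.
The F1 is + ec / w +, so w + is a parental gamete class with expected frequency (1 − r)/2 = 0.960/2 = 0.4800.
That is 0.4800 = 48.0% of the progeny.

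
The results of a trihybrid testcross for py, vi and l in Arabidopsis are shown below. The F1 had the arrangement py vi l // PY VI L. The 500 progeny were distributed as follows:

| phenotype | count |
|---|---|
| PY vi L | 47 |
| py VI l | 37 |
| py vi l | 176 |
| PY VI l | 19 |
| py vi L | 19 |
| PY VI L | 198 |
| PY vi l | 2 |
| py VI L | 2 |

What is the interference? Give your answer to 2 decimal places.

0.46

The two rarest classes, PY vi l and py VI L, are the double crossovers. Comparing them with the parentals, only the py allele has switched, so py is the middle locus and the order is vi – py – l.
vi–py: (84 + 4)/500 = 0.1760; py–l: (38 + 4)/500 = 0.0840.
Expected DCO frequency = 0.1760 × 0.0840 ≈ 0.01478; observed = 4/500 ≈ 0.00800.
Coefficient of coincidence = 0.00800/0.01478 ≈ 0.54; interference = 1 − 0.54 = 0.46.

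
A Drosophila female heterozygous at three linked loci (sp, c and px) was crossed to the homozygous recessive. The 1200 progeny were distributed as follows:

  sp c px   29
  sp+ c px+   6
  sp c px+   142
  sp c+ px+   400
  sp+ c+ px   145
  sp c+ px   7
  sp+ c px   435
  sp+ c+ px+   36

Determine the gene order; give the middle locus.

The two most frequent reciprocal classes, sp c+ px+ and sp+ c px, are the parental types, so the F1 was sp c+ px+ / sp+ c px.
The two rarest classes, sp c+ px and sp+ c px+, are the double crossovers. Comparing them with the parentals, only the px allele has switched, so px is the middle locus and the order is c – px – sp.

px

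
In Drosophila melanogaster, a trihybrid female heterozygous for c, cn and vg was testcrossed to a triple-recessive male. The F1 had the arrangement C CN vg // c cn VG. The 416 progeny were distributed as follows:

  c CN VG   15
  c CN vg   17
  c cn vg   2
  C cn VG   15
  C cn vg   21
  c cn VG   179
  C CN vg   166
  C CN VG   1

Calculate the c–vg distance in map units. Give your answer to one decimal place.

8.4 map units

The two rarest classes, C CN VG and c cn vg, are the double crossovers. Comparing them with the parentals, only the vg allele has switched, so vg is the middle locus and the order is cn – vg – c.
Crossovers in the vg–c interval produce the single-crossover classes c CN vg and C cn VG (17 + 15 = 32) plus the double crossovers (3).
RF(vg–c) = (32 + 3) / 416 = 35/416 = 0.0841 → 8.4 map units.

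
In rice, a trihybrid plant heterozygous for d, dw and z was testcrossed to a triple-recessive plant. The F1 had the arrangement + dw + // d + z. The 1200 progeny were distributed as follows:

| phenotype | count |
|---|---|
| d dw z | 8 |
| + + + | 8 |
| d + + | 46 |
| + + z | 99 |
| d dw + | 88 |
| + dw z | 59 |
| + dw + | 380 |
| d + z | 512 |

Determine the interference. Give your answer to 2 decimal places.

0.22

The two rarest classes, + + + and d dw z, are the double crossovers. Comparing them with the parentals, only the dw allele has switched, so dw is the middle locus and the order is z – dw – d.
z–dw: (105 + 16)/1200 = 0.1008; dw–d: (187 + 16)/1200 = 0.1692.
Expected DCO frequency = 0.1008 × 0.1692 ≈ 0.01706; observed = 16/1200 ≈ 0.01333.
Coefficient of coincidence = 0.01333/0.01706 ≈ 0.78; interference = 1 − 0.78 = 0.22.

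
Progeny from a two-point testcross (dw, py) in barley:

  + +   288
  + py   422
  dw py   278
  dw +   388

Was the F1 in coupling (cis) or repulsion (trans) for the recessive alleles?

trans

The two most frequent classes are + py (422) and dw + (388); these are the parental (non-recombinant) types.
So the F1 carried + py on one chromosome and dw + on the other — the recessive alleles are on opposite chromosomes (trans / repulsion).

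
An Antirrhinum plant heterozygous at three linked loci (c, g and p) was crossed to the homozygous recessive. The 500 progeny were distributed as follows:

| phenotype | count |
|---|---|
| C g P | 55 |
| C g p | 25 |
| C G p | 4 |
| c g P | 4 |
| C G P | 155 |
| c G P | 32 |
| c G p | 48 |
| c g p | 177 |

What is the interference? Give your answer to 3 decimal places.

0.446

The two most frequent reciprocal classes, C G P and c g p, are the parental types, so the F1 was C G P / c g p.
The two rarest classes, C G p and c g P, are the double crossovers. Comparing them with the parentals, only the p allele has switched, so p is the middle locus and the order is c – p – g.
c–p: (57 + 8)/500 = 0.1300; p–g: (103 + 8)/500 = 0.2220.
Expected DCO frequency = 0.1300 × 0.2220 ≈ 0.02886; observed = 8/500 ≈ 0.01600.
Coefficient of coincidence = 0.01600/0.02886 ≈ 0.554; interference = 1 − 0.554 = 0.446.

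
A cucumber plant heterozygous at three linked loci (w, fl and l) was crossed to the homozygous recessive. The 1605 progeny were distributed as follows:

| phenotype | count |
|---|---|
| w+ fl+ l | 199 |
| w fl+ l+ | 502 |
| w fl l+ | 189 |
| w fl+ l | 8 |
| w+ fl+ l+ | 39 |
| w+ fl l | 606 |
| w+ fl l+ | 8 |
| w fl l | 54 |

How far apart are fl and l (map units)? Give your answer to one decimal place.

The two most frequent reciprocal classes, w+ fl l and w fl+ l+, are the parental types, so the F1 was w+ fl l / w fl+ l+.
The two rarest classes, w+ fl l+ and w fl+ l, are the double crossovers. Comparing them with the parentals, only the l allele has switched, so l is the middle locus and the order is fl – l – w.
Crossovers in the fl–l interval produce the single-crossover classes w+ fl+ l and w fl l+ (199 + 189 = 388) plus the double crossovers (16).
RF(fl–l) = (388 + 16) / 1605 = 404/1605 = 0.2517 → 25.2 map units.

25.2 map units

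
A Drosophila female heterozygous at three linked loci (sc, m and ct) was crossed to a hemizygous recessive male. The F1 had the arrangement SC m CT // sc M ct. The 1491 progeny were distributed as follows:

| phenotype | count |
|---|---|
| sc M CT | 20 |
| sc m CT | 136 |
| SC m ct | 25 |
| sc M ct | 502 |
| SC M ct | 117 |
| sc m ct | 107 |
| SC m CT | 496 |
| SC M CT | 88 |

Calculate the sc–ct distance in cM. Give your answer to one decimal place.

20.0 cM

The two rarest classes, SC m ct and sc M CT, are the double crossovers. Comparing them with the parentals, only the ct allele has switched, so ct is the middle locus and the order is sc – ct – m.
Crossovers in the sc–ct interval produce the single-crossover classes sc m CT and SC M ct (136 + 117 = 253) plus the double crossovers (45).
RF(sc–ct) = (253 + 45) / 1491 = 298/1491 = 0.1999 → 20.0 cM.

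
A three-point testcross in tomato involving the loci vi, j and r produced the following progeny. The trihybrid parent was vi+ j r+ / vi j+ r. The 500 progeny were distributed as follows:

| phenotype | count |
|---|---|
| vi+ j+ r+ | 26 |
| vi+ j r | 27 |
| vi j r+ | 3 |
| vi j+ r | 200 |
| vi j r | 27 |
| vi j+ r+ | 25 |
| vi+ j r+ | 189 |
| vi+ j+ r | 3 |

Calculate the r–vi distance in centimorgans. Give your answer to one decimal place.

The two rarest classes, vi j r+ and vi+ j+ r, are the double crossovers. Comparing them with the parentals, only the vi allele has switched, so vi is the middle locus and the order is j – vi – r.
Crossovers in the vi–r interval produce the single-crossover classes vi+ j r and vi j+ r+ (27 + 25 = 52) plus the double crossovers (6).
RF(vi–r) = (52 + 6) / 500 = 58/500 = 0.1160 → 11.6 centimorgans.

11.6 centimorgans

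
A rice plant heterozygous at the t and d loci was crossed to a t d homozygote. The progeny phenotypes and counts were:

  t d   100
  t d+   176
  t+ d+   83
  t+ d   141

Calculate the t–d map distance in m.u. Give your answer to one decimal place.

36.6 m.u.

The two most frequent classes, t+ d (141) and t d+ (176), are the parental types, so the F1 was t+ d / t d+.
The recombinant classes are t+ d+ and t d: 83 + 100 = 183.
Recombination frequency = 183/500 = 0.3660 ≈ 36.6%, i.e. 36.6 m.u.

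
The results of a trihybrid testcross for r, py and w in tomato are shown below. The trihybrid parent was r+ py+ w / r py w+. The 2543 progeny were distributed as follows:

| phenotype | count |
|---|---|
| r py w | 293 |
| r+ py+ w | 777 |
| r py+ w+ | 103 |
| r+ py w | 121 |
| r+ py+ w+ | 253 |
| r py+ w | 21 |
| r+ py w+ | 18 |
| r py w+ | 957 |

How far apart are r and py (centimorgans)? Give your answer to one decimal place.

10.3 centimorgans

The two rarest classes, r py+ w and r+ py w+, are the double crossovers. Comparing them with the parentals, only the r allele has switched, so r is the middle locus and the order is py – r – w.
Crossovers in the py–r interval produce the single-crossover classes r+ py w and r py+ w+ (121 + 103 = 224) plus the double crossovers (39).
RF(py–r) = (224 + 39) / 2543 = 263/2543 = 0.1034 → 10.3 centimorgans.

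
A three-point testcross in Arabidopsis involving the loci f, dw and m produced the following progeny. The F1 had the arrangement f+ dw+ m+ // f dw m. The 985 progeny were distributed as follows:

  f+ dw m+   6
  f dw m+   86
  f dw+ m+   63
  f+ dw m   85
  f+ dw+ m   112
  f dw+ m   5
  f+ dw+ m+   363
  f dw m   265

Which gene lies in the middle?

The two rarest classes, f+ dw m+ and f dw+ m, are the double crossovers. Comparing them with the parentals, only the dw allele has switched, so dw is the middle locus and the order is f – dw – m.

dw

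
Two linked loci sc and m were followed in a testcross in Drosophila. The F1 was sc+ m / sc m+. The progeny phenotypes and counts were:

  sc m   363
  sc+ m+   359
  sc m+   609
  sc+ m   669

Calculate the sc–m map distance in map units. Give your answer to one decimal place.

The recombinant classes are sc+ m+ and sc m: 359 + 363 = 722.
Recombination frequency = 722/2000 = 0.3610 ≈ 36.1%, i.e. 36.1 map units.

36.1 map units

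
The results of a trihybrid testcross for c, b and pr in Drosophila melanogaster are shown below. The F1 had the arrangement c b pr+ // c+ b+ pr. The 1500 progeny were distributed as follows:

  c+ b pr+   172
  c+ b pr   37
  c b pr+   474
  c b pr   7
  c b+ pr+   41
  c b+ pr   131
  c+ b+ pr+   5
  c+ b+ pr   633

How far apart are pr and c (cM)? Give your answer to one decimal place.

The two rarest classes, c b pr and c+ b+ pr+, are the double crossovers. Comparing them with the parentals, only the pr allele has switched, so pr is the middle locus and the order is c – pr – b.
Crossovers in the c–pr interval produce the single-crossover classes c+ b pr+ and c b+ pr (172 + 131 = 303) plus the double crossovers (12).
RF(c–pr) = (303 + 12) / 1500 = 315/1500 = 0.2100 → 21.0 cM.

21.0 cM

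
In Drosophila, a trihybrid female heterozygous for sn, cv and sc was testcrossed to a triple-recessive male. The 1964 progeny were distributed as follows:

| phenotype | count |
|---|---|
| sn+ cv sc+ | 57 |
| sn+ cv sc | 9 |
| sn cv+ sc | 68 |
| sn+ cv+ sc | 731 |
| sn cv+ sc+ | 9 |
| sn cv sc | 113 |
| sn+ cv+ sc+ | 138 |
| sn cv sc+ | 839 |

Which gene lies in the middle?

The two most frequent reciprocal classes, sn cv sc+ and sn+ cv+ sc, are the parental types, so the F1 was sn cv sc+ / sn+ cv+ sc.
The two rarest classes, sn cv+ sc+ and sn+ cv sc, are the double crossovers. Comparing them with the parentals, only the cv allele has switched, so cv is the middle locus and the order is sn – cv – sc.

cv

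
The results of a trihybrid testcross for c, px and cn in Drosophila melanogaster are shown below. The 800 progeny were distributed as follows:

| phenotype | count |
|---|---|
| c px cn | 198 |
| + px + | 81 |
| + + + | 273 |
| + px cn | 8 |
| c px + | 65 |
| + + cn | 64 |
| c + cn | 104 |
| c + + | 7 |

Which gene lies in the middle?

c

The two most frequent reciprocal classes, + + + and c px cn, are the parental types, so the F1 was + + + / c px cn.
The two rarest classes, c + + and + px cn, are the double crossovers. Comparing them with the parentals, only the c allele has switched, so c is the middle locus and the order is px – c – cn.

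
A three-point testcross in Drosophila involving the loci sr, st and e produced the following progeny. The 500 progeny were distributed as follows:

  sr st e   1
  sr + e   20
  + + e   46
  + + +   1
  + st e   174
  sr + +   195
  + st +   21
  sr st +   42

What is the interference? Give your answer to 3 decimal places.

0.742

The two most frequent reciprocal classes, + st e and sr + +, are the parental types, so the F1 was + st e / sr + +.
The two rarest classes, sr st e and + + +, are the double crossovers. Comparing them with the parentals, only the sr allele has switched, so sr is the middle locus and the order is st – sr – e.
st–sr: (88 + 2)/500 = 0.1800; sr–e: (41 + 2)/500 = 0.0860.
Expected DCO frequency = 0.1800 × 0.0860 ≈ 0.01548; observed = 2/500 ≈ 0.00400.
Coefficient of coincidence = 0.00400/0.01548 ≈ 0.258; interference = 1 − 0.258 = 0.742.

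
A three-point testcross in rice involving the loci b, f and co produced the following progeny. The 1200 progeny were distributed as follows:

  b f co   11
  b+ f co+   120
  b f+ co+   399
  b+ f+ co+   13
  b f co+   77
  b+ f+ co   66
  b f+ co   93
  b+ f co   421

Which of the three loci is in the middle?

b

The two most frequent reciprocal classes, b+ f co and b f+ co+, are the parental types, so the F1 was b+ f co / b f+ co+.
The two rarest classes, b f co and b+ f+ co+, are the double crossovers. Comparing them with the parentals, only the b allele has switched, so b is the middle locus and the order is co – b – f.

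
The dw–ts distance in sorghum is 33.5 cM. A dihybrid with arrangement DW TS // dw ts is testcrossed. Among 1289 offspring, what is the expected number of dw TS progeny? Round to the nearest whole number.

216

A map distance of 33.5 cM corresponds to a recombination frequency of 0.335.
The F1 is DW TS / dw ts, so dw TS is a recombinant gamete class with expected frequency r/2 = 0.335/2 = 0.1675.
Expected number = 0.1675 × 1289 = 215.91 ≈ 216.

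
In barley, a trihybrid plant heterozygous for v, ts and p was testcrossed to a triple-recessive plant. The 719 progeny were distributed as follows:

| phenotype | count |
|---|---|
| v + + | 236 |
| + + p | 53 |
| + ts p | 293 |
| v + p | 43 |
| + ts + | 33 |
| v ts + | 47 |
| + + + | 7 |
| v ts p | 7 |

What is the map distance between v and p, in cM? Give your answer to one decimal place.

12.5 cM

The two most frequent reciprocal classes, + ts p and v + +, are the parental types, so the F1 was + ts p / v + +.
The two rarest classes, v ts p and + + +, are the double crossovers. Comparing them with the parentals, only the v allele has switched, so v is the middle locus and the order is ts – v – p.
Crossovers in the v–p interval produce the single-crossover classes + ts + and v + p (33 + 43 = 76) plus the double crossovers (14).
RF(v–p) = (76 + 14) / 719 = 90/719 = 0.1252 → 12.5 cM.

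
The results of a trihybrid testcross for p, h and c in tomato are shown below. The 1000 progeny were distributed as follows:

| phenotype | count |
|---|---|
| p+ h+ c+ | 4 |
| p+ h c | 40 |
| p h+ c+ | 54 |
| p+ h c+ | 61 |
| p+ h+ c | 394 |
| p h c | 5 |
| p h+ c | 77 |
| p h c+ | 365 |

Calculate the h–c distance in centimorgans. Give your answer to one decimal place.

The two most frequent reciprocal classes, p h c+ and p+ h+ c, are the parental types, so the F1 was p h c+ / p+ h+ c.
The two rarest classes, p h c and p+ h+ c+, are the double crossovers. Comparing them with the parentals, only the c allele has switched, so c is the middle locus and the order is h – c – p.
Crossovers in the h–c interval produce the single-crossover classes p h+ c+ and p+ h c (54 + 40 = 94) plus the double crossovers (9).
RF(h–c) = (94 + 9) / 1000 = 103/1000 = 0.1030 → 10.3 centimorgans.

10.3 centimorgans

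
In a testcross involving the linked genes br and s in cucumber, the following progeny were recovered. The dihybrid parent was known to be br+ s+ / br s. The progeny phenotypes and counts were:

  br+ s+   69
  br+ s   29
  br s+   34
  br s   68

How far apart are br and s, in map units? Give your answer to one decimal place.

31.5 map units

The recombinant classes are br+ s and br s+: 29 + 34 = 63.
Recombination frequency = 63/200 = 0.3150 ≈ 31.5%, i.e. 31.5 map units.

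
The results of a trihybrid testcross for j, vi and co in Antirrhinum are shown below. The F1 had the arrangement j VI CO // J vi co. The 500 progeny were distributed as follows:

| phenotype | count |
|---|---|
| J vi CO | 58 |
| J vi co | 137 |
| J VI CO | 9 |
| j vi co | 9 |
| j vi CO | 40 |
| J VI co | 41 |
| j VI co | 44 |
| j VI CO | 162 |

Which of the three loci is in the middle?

j

The two rarest classes, J VI CO and j vi co, are the double crossovers. Comparing them with the parentals, only the j allele has switched, so j is the middle locus and the order is vi – j – co.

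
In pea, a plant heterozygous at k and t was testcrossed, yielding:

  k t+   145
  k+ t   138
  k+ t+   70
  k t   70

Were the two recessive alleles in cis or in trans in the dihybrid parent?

trans

The two most frequent classes are k+ t (138) and k t+ (145); these are the parental (non-recombinant) types.
So the F1 carried k+ t on one chromosome and k t+ on the other — the recessive alleles are on opposite chromosomes (trans / repulsion).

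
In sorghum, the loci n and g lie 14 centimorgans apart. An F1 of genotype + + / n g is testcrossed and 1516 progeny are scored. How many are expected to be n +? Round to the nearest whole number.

A map distance of 14 centimorgans corresponds to a recombination frequency of 0.140.
The F1 is + + / n g, so n + is a recombinant gamete class with expected frequency r/2 = 0.140/2 = 0.0700.
Expected number = 0.0700 × 1516 = 106.12 ≈ 106.

106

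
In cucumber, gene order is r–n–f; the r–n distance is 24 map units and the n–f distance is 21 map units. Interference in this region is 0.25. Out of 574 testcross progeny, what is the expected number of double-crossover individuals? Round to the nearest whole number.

Map distances give recombination frequencies of 0.240 and 0.210 for the two intervals.
With interference 0.25 (so coincidence = 0.75), expected double-crossover frequency = 0.240 × 0.210 × 0.75 = 0.03780.
Expected number = 0.03780 × 574 = 21.70 ≈ 22.

22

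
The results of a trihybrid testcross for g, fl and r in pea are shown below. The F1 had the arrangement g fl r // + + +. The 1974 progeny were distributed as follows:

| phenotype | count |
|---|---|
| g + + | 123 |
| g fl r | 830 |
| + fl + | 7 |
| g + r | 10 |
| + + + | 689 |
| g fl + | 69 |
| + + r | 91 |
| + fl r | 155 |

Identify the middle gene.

fl

The two rarest classes, g + r and + fl +, are the double crossovers. Comparing them with the parentals, only the fl allele has switched, so fl is the middle locus and the order is g – fl – r.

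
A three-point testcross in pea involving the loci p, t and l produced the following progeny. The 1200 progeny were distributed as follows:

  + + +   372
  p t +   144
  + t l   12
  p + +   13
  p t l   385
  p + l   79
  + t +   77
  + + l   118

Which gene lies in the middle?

p

The two most frequent reciprocal classes, p t l and + + +, are the parental types, so the F1 was p t l / + + +.
The two rarest classes, + t l and p + +, are the double crossovers. Comparing them with the parentals, only the p allele has switched, so p is the middle locus and the order is l – p – t.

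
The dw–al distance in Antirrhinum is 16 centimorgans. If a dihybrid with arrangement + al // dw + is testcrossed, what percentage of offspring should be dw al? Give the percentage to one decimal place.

A map distance of 16 centimorgans corresponds to a recombination frequency of 0.160.
The F1 is + al / dw +, so dw al is a recombinant gamete class with expected frequency r/2 = 0.160/2 = 0.0800.
That is 0.0800 = 8.0% of the progeny.

8.0%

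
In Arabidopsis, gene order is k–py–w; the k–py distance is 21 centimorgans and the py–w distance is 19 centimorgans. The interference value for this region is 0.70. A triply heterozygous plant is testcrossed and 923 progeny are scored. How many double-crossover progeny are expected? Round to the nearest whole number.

11

Map distances give recombination frequencies of 0.210 and 0.190 for the two intervals.
With interference 0.70 (so coincidence = 0.30), expected double-crossover frequency = 0.210 × 0.190 × 0.30 = 0.01197.
Expected number = 0.01197 × 923 = 11.05 ≈ 11.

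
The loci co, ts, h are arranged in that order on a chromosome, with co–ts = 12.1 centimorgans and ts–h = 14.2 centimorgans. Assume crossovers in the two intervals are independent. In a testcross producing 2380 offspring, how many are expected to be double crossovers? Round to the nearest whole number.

Map distances give recombination frequencies of 0.121 and 0.142 for the two intervals.
With no interference, expected double-crossover frequency = 0.121 × 0.142 = 0.01718.
Expected number = 0.01718 × 2380 = 40.89 ≈ 41.

41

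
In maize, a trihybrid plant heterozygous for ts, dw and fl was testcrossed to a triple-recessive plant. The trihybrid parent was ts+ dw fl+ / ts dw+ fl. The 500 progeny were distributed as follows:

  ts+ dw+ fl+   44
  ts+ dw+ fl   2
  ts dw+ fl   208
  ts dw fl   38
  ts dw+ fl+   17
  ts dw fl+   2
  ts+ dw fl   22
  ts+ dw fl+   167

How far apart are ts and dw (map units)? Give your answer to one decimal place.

The two rarest classes, ts dw fl+ and ts+ dw+ fl, are the double crossovers. Comparing them with the parentals, only the ts allele has switched, so ts is the middle locus and the order is dw – ts – fl.
Crossovers in the dw–ts interval produce the single-crossover classes ts+ dw+ fl+ and ts dw fl (44 + 38 = 82) plus the double crossovers (4).
RF(dw–ts) = (82 + 4) / 500 = 86/500 = 0.1720 → 17.2 map units.

17.2 map units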